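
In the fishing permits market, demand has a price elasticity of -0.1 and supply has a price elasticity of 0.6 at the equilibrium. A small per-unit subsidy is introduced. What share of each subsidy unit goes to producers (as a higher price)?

For a small subsidy around the equilibrium, the benefit split depends on the relative slopes, which at a point are proportional to the elasticities.
Buyer share = εs/(εs + |εd|) = 0.6/(0.6 + 0.1) = 6/7; seller share = |εd|/(εs + |εd|) = 1/7.
So producers capture 1/7 of the subsidy.

Producer share = 1/7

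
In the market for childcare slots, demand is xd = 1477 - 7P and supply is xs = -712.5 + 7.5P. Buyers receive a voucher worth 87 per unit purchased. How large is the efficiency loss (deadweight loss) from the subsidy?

Pre-subsidy: 1477 - 7P = -712.5 + 7.5P gives P* = 151, x* = 420.
With the rebate, buyers effectively pay Pb = Ps − 87, where Ps is the price sellers receive.
Demand in terms of Ps becomes xd = 1477 − 7(Ps − 87) = 2086 - 7Ps. Setting this equal to supply: 2086 - 7Ps = -712.5 + 7.5Ps, so Ps = 193.
Buyers pay Pb = 193 − 87 = 106; x' = -712.5 + 7.5·193 = 735.
The subsidy expands output by 735 − 420 = 315 past the efficient level; on those units the gap between marginal cost and willingness to pay runs from 0 up to 87.
DWL = ½ × 87 × 315 = 13702.5.

Deadweight loss = 13702.5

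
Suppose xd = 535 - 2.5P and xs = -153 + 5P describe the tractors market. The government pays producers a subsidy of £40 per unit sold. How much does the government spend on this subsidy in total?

Pre-subsidy: 535 - 2.5P = -153 + 5P gives P* = 1376/15, x* = 917/3.
With the subsidy, sellers receive Ps = Pb + 40 for each unit, where Pb is the price buyers pay.
Supply in terms of Pb becomes xs = -153 + 5(Pb + 40) = 47 + 5Pb. Setting this equal to demand: 535 - 2.5Pb = 47 + 5Pb, so Pb = 976/15.
Sellers receive Ps = 976/15 + 40 = 1576/15; x' = 535 − 2.5·(976/15) = 1117/3.
Government outlay = subsidy × quantity = 40 × 1117/3 = 44680/3.

Government cost = 44680/3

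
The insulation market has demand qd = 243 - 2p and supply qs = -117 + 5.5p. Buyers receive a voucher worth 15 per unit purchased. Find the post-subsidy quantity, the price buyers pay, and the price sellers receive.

q' = 169; buyers pay 37; sellers receive 52

Pre-subsidy: 243 - 2p = -117 + 5.5p gives p* = 48, q* = 147.
With the rebate, buyers effectively pay pb = ps − 15, where ps is the price sellers receive.
Demand in terms of ps becomes qd = 243 − 2(ps − 15) = 273 - 2ps. Setting this equal to supply: 273 - 2ps = -117 + 5.5ps, so ps = 52.
Buyers pay pb = 52 − 15 = 37; q' = -117 + 5.5·52 = 169.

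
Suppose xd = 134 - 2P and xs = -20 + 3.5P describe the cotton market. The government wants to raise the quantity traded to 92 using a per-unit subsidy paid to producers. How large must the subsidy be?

At x = 92, invert demand for the buyer price: Pb = (134 − 92)/2 = 21; invert supply for the seller price: Ps = (92 − (-20))/3.5 = 32.
The subsidy must fill the gap: s = Ps − Pb = 32 − 21 = 11.

Required subsidy s = 11 per unit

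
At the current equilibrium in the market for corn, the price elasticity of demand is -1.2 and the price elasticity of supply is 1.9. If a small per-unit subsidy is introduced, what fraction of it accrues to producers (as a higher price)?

Producer share = 12/31

For a small subsidy around the equilibrium, the benefit split depends on the relative slopes, which at a point are proportional to the elasticities.
Buyer share = εs/(εs + |εd|) = 1.9/(1.9 + 1.2) = 19/31; seller share = |εd|/(εs + |εd|) = 12/31.
So producers capture 12/31 of the subsidy.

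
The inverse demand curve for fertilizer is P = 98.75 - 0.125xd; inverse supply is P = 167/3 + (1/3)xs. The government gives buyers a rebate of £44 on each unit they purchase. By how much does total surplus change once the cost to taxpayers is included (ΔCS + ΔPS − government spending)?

Pre-subsidy: 98.75 - 0.125x = 167/3 + (1/3)x gives x* = 94 and P* = 87.
With the rebate, buyers effectively pay Pb = Ps − 44, where Ps is the price sellers receive.
On the curves, Pb = 98.75 - 0.125x and Ps = 167/3 + (1/3)x; the wedge Ps − Pb = 44 gives 167/3 + (1/3)x − (98.75 - 0.125x) = 44, so x' = 190.
Then Pb = 98.75 − 0.125·190 = 75 and Ps = 167/3 + (1/3)·190 = 119.
ΔCS = ½(94 + 190)(87 − 75) = 1704; ΔPS = ½(94 + 190)(119 − 87) = 4544.
Government spending = 44 × 190 = 8360.
Net change = 1704 + 4544 − 8360 = -2112. The loss equals the DWL triangle ½·44·96.

Net change in total surplus = -£2112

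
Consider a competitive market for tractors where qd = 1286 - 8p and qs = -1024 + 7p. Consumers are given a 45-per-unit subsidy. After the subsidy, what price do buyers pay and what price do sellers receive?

Buyers pay 133; sellers receive 178

Pre-subsidy: 1286 - 8p = -1024 + 7p gives p* = 154, q* = 54.
With the rebate, buyers effectively pay pb = ps − 45, where ps is the price sellers receive.
Demand in terms of ps becomes qd = 1286 − 8(ps − 45) = 1646 - 8ps. Setting this equal to supply: 1646 - 8ps = -1024 + 7ps, so ps = 178.
Buyers pay pb = 178 − 45 = 133; q' = -1024 + 7·178 = 222.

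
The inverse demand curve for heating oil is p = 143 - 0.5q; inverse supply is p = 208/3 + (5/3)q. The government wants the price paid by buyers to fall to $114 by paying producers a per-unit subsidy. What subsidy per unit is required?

At a buyer price of 114, quantity demanded is 286 − 2·114 = 58.
Sellers supply 58 only when they receive ps = 208/3 + (5/3)·58 = 166.
s = ps − pb = 166 − 114 = 52.

Required subsidy s = $52 per unit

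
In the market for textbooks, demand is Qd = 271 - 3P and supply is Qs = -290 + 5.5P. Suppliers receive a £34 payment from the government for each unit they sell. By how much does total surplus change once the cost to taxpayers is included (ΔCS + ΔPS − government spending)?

Net change in total surplus = -£1122

Pre-subsidy: 271 - 3P = -290 + 5.5P gives P* = 66, Q* = 73.
With the subsidy, sellers receive Ps = Pb + 34 for each unit, where Pb is the price buyers pay.
Supply in terms of Pb becomes Qs = -290 + 5.5(Pb + 34) = -103 + 5.5Pb. Setting this equal to demand: 271 - 3Pb = -103 + 5.5Pb, so Pb = 44.
Sellers receive Ps = 44 + 34 = 78; Q' = 271 − 3·44 = 139.
ΔCS = ½(73 + 139)(66 − 44) = 2332; ΔPS = ½(73 + 139)(78 − 66) = 1272.
Government spending = 34 × 139 = 4726.
Net change = 2332 + 1272 − 4726 = -1122. The loss equals the DWL triangle ½·34·66.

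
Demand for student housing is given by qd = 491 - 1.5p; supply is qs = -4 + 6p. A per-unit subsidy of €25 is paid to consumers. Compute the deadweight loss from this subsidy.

Deadweight loss = €375

Pre-subsidy: 491 - 1.5p = -4 + 6p gives p* = 66, q* = 392.
With the rebate, buyers effectively pay pb = ps − 25, where ps is the price sellers receive.
Demand in terms of ps becomes qd = 491 − 1.5(ps − 25) = 528.5 - 1.5ps. Setting this equal to supply: 528.5 - 1.5ps = -4 + 6ps, so ps = 71.
Buyers pay pb = 71 − 25 = 46; q' = -4 + 6·71 = 422.
The subsidy expands output by 422 − 392 = 30 past the efficient level; on those units the gap between marginal cost and willingness to pay runs from 0 up to 25.
DWL = ½ × 25 × 30 = 375.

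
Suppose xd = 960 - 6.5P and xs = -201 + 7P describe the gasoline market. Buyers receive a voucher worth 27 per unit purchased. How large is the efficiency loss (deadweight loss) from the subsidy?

Deadweight loss = 1228.5

Pre-subsidy: 960 - 6.5P = -201 + 7P gives P* = 86, x* = 401.
With the rebate, buyers effectively pay Pb = Ps − 27, where Ps is the price sellers receive.
Demand in terms of Ps becomes xd = 960 − 6.5(Ps − 27) = 1135.5 - 6.5Ps. Setting this equal to supply: 1135.5 - 6.5Ps = -201 + 7Ps, so Ps = 99.
Buyers pay Pb = 99 − 27 = 72; x' = -201 + 7·99 = 492.
The subsidy expands output by 492 − 401 = 91 past the efficient level; on those units the gap between marginal cost and willingness to pay runs from 0 up to 27.
DWL = ½ × 27 × 91 = 1228.5.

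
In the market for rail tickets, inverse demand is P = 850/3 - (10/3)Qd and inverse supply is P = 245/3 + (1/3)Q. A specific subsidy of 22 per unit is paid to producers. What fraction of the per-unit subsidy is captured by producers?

Pre-subsidy: 850/3 - (10/3)Q = 245/3 + (1/3)Q gives Q* = 55 and P* = 100.
With the subsidy, sellers receive Ps = Pb + 22 for each unit, where Pb is the price buyers pay.
On the curves, Pb = 850/3 - (10/3)Q and Ps = 245/3 + (1/3)Q; the wedge Ps − Pb = 22 gives 245/3 + (1/3)Q − (850/3 - (10/3)Q) = 22, so Q' = 61.
Then Pb = 850/3 − (10/3)·61 = 80 and Ps = 245/3 + (1/3)·61 = 102.
Buyers' price falls by P* − Pb = 100 − 80 = 20; sellers' price rises by Ps − P* = 102 − 100 = 2.
So producers capture 2/22 = 1/11 of each unit of subsidy.

Producer share = 1/11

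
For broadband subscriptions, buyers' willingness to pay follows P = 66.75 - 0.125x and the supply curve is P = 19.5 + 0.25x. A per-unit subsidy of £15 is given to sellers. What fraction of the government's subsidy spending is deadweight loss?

Pre-subsidy: 66.75 - 0.125x = 19.5 + 0.25x gives x* = 126 and P* = 51.
With the subsidy, sellers receive Ps = Pb + 15 for each unit, where Pb is the price buyers pay.
On the curves, Pb = 66.75 - 0.125x and Ps = 19.5 + 0.25x; the wedge Ps − Pb = 15 gives 19.5 + 0.25x − (66.75 - 0.125x) = 15, so x' = 166.
Then Pb = 66.75 − 0.125·166 = 46 and Ps = 19.5 + 0.25·166 = 61.
ΔCS = ½(126 + 166)(51 − 46) = 730; ΔPS = ½(126 + 166)(61 − 51) = 1460.
Government spending = 15 × 166 = 2490.
DWL = ½ × 15 × (166 − 126) = 300; fraction = 300 / 2490 = 10/83.

DWL / government spending = 10/83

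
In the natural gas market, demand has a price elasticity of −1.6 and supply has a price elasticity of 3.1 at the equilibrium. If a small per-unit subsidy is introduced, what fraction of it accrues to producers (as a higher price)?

Producer share = 16/47

For a small subsidy around the equilibrium, the benefit split depends on the relative slopes, which at a point are proportional to the elasticities.
Buyer share = εs/(εs + |εd|) = 3.1/(3.1 + 1.6) = 31/47; seller share = |εd|/(εs + |εd|) = 16/47.
So producers capture 16/47 of the subsidy.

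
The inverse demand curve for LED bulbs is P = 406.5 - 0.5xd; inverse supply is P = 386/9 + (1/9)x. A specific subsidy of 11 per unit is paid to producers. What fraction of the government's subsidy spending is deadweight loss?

DWL / government spending = 9/613

Pre-subsidy: 406.5 - 0.5x = 386/9 + (1/9)x gives x* = 595 and P* = 109.
With the subsidy, sellers receive Ps = Pb + 11 for each unit, where Pb is the price buyers pay.
On the curves, Pb = 406.5 - 0.5x and Ps = 386/9 + (1/9)x; the wedge Ps − Pb = 11 gives 386/9 + (1/9)x − (406.5 - 0.5x) = 11, so x' = 613.
Then Pb = 406.5 − 0.5·613 = 100 and Ps = 386/9 + (1/9)·613 = 111.
ΔCS = ½(595 + 613)(109 − 100) = 5436; ΔPS = ½(595 + 613)(111 − 109) = 1208.
Government spending = 11 × 613 = 6743.
DWL = ½ × 11 × (613 − 595) = 99; fraction = 99 / 6743 = 9/613.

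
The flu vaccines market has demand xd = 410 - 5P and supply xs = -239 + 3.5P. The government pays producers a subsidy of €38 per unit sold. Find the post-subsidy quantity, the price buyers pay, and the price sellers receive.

x' = 1810/17; buyers pay 1032/17; sellers receive 1678/17

Pre-subsidy: 410 - 5P = -239 + 3.5P gives P* = 1298/17, x* = 480/17.
With the subsidy, sellers receive Ps = Pb + 38 for each unit, where Pb is the price buyers pay.
Supply in terms of Pb becomes xs = -239 + 3.5(Pb + 38) = -106 + 3.5Pb. Setting this equal to demand: 410 - 5Pb = -106 + 3.5Pb, so Pb = 1032/17.
Sellers receive Ps = 1032/17 + 38 = 1678/17; x' = 410 − 5·(1032/17) = 1810/17.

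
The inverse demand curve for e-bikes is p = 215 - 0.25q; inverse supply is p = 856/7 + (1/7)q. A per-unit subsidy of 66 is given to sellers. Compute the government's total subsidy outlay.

Government cost = 26664

Pre-subsidy: 215 - 0.25q = 856/7 + (1/7)q gives q* = 236 and p* = 156.
With the subsidy, sellers receive ps = pb + 66 for each unit, where pb is the price buyers pay.
On the curves, pb = 215 - 0.25q and ps = 856/7 + (1/7)q; the wedge ps − pb = 66 gives 856/7 + (1/7)q − (215 - 0.25q) = 66, so q' = 404.
Then pb = 215 − 0.25·404 = 114 and ps = 856/7 + (1/7)·404 = 180.
Government outlay = subsidy × quantity = 66 × 404 = 26664.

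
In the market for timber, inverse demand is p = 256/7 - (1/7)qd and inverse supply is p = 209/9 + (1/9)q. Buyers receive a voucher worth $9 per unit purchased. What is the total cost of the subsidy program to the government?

Government cost = $792

Pre-subsidy: 256/7 - (1/7)q = 209/9 + (1/9)q gives q* = 52.5625 and p* = 29.0625.
With the rebate, buyers effectively pay pb = ps − 9, where ps is the price sellers receive.
On the curves, pb = 256/7 - (1/7)q and ps = 209/9 + (1/9)q; the wedge ps − pb = 9 gives 209/9 + (1/9)q − (256/7 - (1/7)q) = 9, so q' = 88.
Then pb = 256/7 − (1/7)·88 = 24 and ps = 209/9 + (1/9)·88 = 33.
Government outlay = subsidy × quantity = 9 × 88 = 792.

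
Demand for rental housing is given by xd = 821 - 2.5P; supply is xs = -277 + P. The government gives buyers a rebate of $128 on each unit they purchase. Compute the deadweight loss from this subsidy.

Pre-subsidy: 821 - 2.5P = -277 + P gives P* = 2196/7, x* = 257/7.
With the rebate, buyers effectively pay Pb = Ps − 128, where Ps is the price sellers receive.
Demand in terms of Ps becomes xd = 821 − 2.5(Ps − 128) = 1141 - 2.5Ps. Setting this equal to supply: 1141 - 2.5Ps = -277 + Ps, so Ps = 2836/7.
Buyers pay Pb = 2836/7 − 128 = 1940/7; x' = -277 + 1·(2836/7) = 897/7.
The subsidy expands output by 897/7 − 257/7 = 640/7 past the efficient level; on those units the gap between marginal cost and willingness to pay runs from 0 up to 128.
DWL = ½ × 128 × 640/7 = 40960/7.

Deadweight loss = 40960/7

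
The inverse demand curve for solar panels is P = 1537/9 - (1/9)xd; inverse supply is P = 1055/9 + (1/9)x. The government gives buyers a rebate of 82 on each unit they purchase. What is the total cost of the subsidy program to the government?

Pre-subsidy: 1537/9 - (1/9)x = 1055/9 + (1/9)x gives x* = 241 and P* = 144.
With the rebate, buyers effectively pay Pb = Ps − 82, where Ps is the price sellers receive.
On the curves, Pb = 1537/9 - (1/9)x and Ps = 1055/9 + (1/9)x; the wedge Ps − Pb = 82 gives 1055/9 + (1/9)x − (1537/9 - (1/9)x) = 82, so x' = 610.
Then Pb = 1537/9 − (1/9)·610 = 103 and Ps = 1055/9 + (1/9)·610 = 185.
Government outlay = subsidy × quantity = 82 × 610 = 50020.

Government cost = 50020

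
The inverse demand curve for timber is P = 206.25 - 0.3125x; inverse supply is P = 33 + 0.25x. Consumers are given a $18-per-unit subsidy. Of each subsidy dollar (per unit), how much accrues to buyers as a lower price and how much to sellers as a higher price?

Pre-subsidy: 206.25 - 0.3125x = 33 + 0.25x gives x* = 308 and P* = 110.
With the rebate, buyers effectively pay Pb = Ps − 18, where Ps is the price sellers receive.
On the curves, Pb = 206.25 - 0.3125x and Ps = 33 + 0.25x; the wedge Ps − Pb = 18 gives 33 + 0.25x − (206.25 - 0.3125x) = 18, so x' = 340.
Then Pb = 206.25 − 0.3125·340 = 100 and Ps = 33 + 0.25·340 = 118.
Buyers' price falls by P* − Pb = 110 − 100 = 10; sellers' price rises by Ps − P* = 118 − 110 = 8.

Buyers gain $10 per unit; sellers gain $8 per unit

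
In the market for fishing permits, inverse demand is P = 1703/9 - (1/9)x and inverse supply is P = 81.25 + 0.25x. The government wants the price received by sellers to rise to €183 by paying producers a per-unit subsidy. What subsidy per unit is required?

Required subsidy s = €39 per unit

At a seller price of 183, quantity supplied is -325 + 4·183 = 407.
Buyers absorb 407 only when they pay Pb = 1703/9 − (1/9)·407 = 144.
s = Ps − Pb = 183 − 144 = 39.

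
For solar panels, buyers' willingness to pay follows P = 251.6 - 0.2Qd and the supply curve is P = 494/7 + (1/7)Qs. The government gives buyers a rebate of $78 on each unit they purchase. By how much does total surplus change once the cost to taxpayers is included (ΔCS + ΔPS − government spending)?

Net change in total surplus = -$8872.5

Pre-subsidy: 251.6 - 0.2Q = 494/7 + (1/7)Q gives Q* = 528 and P* = 146.
With the rebate, buyers effectively pay Pb = Ps − 78, where Ps is the price sellers receive.
On the curves, Pb = 251.6 - 0.2Q and Ps = 494/7 + (1/7)Q; the wedge Ps − Pb = 78 gives 494/7 + (1/7)Q − (251.6 - 0.2Q) = 78, so Q' = 755.5.
Then Pb = 251.6 − 0.2·755.5 = 100.5 and Ps = 494/7 + (1/7)·755.5 = 178.5.
ΔCS = ½(528 + 755.5)(146 − 100.5) = 29199.625; ΔPS = ½(528 + 755.5)(178.5 − 146) = 20856.875.
Government spending = 78 × 755.5 = 58929.
Net change = 29199.625 + 20856.875 − 58929 = -8872.5. The loss equals the DWL triangle ½·78·227.5.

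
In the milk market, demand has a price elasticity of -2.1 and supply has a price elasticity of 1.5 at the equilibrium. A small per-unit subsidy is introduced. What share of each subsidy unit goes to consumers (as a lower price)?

For a small subsidy around the equilibrium, the benefit split depends on the relative slopes, which at a point are proportional to the elasticities.
Buyer share = εs/(εs + |εd|) = 1.5/(1.5 + 2.1) = 5/12; seller share = |εd|/(εs + |εd|) = 7/12.

Consumer share = 5/12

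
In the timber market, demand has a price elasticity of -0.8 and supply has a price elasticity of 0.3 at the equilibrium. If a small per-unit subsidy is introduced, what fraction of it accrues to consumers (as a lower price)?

For a small subsidy around the equilibrium, the benefit split depends on the relative slopes, which at a point are proportional to the elasticities.
Buyer share = εs/(εs + |εd|) = 0.3/(0.3 + 0.8) = 3/11; seller share = |εd|/(εs + |εd|) = 8/11.

Consumer share = 3/11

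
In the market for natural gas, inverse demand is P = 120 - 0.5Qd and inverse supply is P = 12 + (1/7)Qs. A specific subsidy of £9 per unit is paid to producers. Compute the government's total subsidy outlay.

Pre-subsidy: 120 - 0.5Q = 12 + (1/7)Q gives Q* = 168 and P* = 36.
With the subsidy, sellers receive Ps = Pb + 9 for each unit, where Pb is the price buyers pay.
On the curves, Pb = 120 - 0.5Q and Ps = 12 + (1/7)Q; the wedge Ps − Pb = 9 gives 12 + (1/7)Q − (120 - 0.5Q) = 9, so Q' = 182.
Then Pb = 120 − 0.5·182 = 29 and Ps = 12 + (1/7)·182 = 38.
Government outlay = subsidy × quantity = 9 × 182 = 1638.

Government cost = £1638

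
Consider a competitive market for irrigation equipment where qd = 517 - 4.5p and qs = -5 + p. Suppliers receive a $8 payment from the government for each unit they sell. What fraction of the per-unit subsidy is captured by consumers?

Pre-subsidy: 517 - 4.5p = -5 + p gives p* = 1044/11, q* = 989/11.
With the subsidy, sellers receive ps = pb + 8 for each unit, where pb is the price buyers pay.
Supply in terms of pb becomes qs = -5 + 1(pb + 8) = 3 + pb. Setting this equal to demand: 517 - 4.5pb = 3 + pb, so pb = 1028/11.
Sellers receive ps = 1028/11 + 8 = 1116/11; q' = 517 − 4.5·(1028/11) = 1061/11.
Buyers' price falls by p* − pb = 1044/11 − 1028/11 = 16/11; sellers' price rises by ps − p* = 1116/11 − 1044/11 = 72/11.
So consumers capture (16/11)/8 = 2/11 of each unit of subsidy.

Consumer share = 2/11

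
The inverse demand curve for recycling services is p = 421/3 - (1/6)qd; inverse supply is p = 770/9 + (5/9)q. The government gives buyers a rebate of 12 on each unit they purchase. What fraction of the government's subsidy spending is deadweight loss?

Pre-subsidy: 421/3 - (1/6)q = 770/9 + (5/9)q gives q* = 986/13 and p* = 1660/13.
With the rebate, buyers effectively pay pb = ps − 12, where ps is the price sellers receive.
On the curves, pb = 421/3 - (1/6)q and ps = 770/9 + (5/9)q; the wedge ps − pb = 12 gives 770/9 + (5/9)q − (421/3 - (1/6)q) = 12, so q' = 1202/13.
Then pb = 421/3 − (1/6)·(1202/13) = 1624/13 and ps = 770/9 + (5/9)·(1202/13) = 1780/13.
ΔCS = ½(986/13 + 1202/13)(1660/13 − 1624/13) = 39384/169; ΔPS = ½(986/13 + 1202/13)(1780/13 − 1660/13) = 131280/169.
Government spending = 12 × 1202/13 = 14424/13.
DWL = ½ × 12 × (1202/13 − 986/13) = 1296/13; fraction = (1296/13) / (14424/13) = 54/601.

DWL / government spending = 54/601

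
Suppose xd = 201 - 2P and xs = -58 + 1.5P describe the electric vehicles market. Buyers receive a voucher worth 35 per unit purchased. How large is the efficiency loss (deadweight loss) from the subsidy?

Pre-subsidy: 201 - 2P = -58 + 1.5P gives P* = 74, x* = 53.
With the rebate, buyers effectively pay Pb = Ps − 35, where Ps is the price sellers receive.
Demand in terms of Ps becomes xd = 201 − 2(Ps − 35) = 271 - 2Ps. Setting this equal to supply: 271 - 2Ps = -58 + 1.5Ps, so Ps = 94.
Buyers pay Pb = 94 − 35 = 59; x' = -58 + 1.5·94 = 83.
The subsidy expands output by 83 − 53 = 30 past the efficient level; on those units the gap between marginal cost and willingness to pay runs from 0 up to 35.
DWL = ½ × 35 × 30 = 525.

Deadweight loss = 525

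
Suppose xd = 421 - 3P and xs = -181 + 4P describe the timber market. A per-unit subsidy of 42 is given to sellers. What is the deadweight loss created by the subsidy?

Pre-subsidy: 421 - 3P = -181 + 4P gives P* = 86, x* = 163.
With the subsidy, sellers receive Ps = Pb + 42 for each unit, where Pb is the price buyers pay.
Supply in terms of Pb becomes xs = -181 + 4(Pb + 42) = -13 + 4Pb. Setting this equal to demand: 421 - 3Pb = -13 + 4Pb, so Pb = 62.
Sellers receive Ps = 62 + 42 = 104; x' = 421 − 3·62 = 235.
The subsidy expands output by 235 − 163 = 72 past the efficient level; on those units the gap between marginal cost and willingness to pay runs from 0 up to 42.
DWL = ½ × 42 × 72 = 1512.

Deadweight loss = 1512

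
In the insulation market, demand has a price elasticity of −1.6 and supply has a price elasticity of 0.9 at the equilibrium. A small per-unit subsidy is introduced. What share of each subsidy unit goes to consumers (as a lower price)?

For a small subsidy around the equilibrium, the benefit split depends on the relative slopes, which at a point are proportional to the elasticities.
Buyer share = εs/(εs + |εd|) = 0.9/(0.9 + 1.6) = 0.36; seller share = |εd|/(εs + |εd|) = 0.64.

Consumer share = 0.36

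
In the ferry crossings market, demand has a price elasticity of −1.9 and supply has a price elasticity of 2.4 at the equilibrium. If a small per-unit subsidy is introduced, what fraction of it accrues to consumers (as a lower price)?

Consumer share = 24/43

For a small subsidy around the equilibrium, the benefit split depends on the relative slopes, which at a point are proportional to the elasticities.
Buyer share = εs/(εs + |εd|) = 2.4/(2.4 + 1.9) = 24/43; seller share = |εd|/(εs + |εd|) = 19/43.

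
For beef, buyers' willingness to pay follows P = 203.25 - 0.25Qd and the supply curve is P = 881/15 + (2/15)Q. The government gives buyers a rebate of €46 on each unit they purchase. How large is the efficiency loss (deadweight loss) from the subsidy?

Pre-subsidy: 203.25 - 0.25Q = 881/15 + (2/15)Q gives Q* = 377 and P* = 109.
With the rebate, buyers effectively pay Pb = Ps − 46, where Ps is the price sellers receive.
On the curves, Pb = 203.25 - 0.25Q and Ps = 881/15 + (2/15)Q; the wedge Ps − Pb = 46 gives 881/15 + (2/15)Q − (203.25 - 0.25Q) = 46, so Q' = 497.
Then Pb = 203.25 − 0.25·497 = 79 and Ps = 881/15 + (2/15)·497 = 125.
The subsidy expands output by 497 − 377 = 120 past the efficient level; on those units the gap between marginal cost and willingness to pay runs from 0 up to 46.
DWL = ½ × 46 × 120 = 2760.

Deadweight loss = €2760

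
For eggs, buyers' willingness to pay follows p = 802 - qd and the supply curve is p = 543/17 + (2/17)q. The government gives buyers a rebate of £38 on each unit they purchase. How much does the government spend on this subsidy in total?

Government cost = £27474

Pre-subsidy: 802 - q = 543/17 + (2/17)q gives q* = 689 and p* = 113.
With the rebate, buyers effectively pay pb = ps − 38, where ps is the price sellers receive.
On the curves, pb = 802 - q and ps = 543/17 + (2/17)q; the wedge ps − pb = 38 gives 543/17 + (2/17)q − (802 - q) = 38, so q' = 723.
Then pb = 802 − 1·723 = 79 and ps = 543/17 + (2/17)·723 = 117.
Government outlay = subsidy × quantity = 38 × 723 = 27474.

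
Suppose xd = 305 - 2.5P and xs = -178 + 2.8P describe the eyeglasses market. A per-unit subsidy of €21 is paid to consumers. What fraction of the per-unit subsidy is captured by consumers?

Pre-subsidy: 305 - 2.5P = -178 + 2.8P gives P* = 4830/53, x* = 4090/53.
With the rebate, buyers effectively pay Pb = Ps − 21, where Ps is the price sellers receive.
Demand in terms of Ps becomes xd = 305 − 2.5(Ps − 21) = 357.5 - 2.5Ps. Setting this equal to supply: 357.5 - 2.5Ps = -178 + 2.8Ps, so Ps = 5355/53.
Buyers pay Pb = 5355/53 − 21 = 4242/53; x' = -178 + 2.8·(5355/53) = 5560/53.
Buyers' price falls by P* − Pb = 4830/53 − 4242/53 = 588/53; sellers' price rises by Ps − P* = 5355/53 − 4830/53 = 525/53.
So consumers capture (588/53)/21 = 28/53 of each unit of subsidy.

Consumer share = 28/53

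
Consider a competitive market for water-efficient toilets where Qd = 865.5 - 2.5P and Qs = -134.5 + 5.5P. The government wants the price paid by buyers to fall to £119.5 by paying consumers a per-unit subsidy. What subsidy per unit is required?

At a buyer price of 119.5, quantity demanded is 865.5 − 2.5·119.5 = 566.75.
Sellers supply 566.75 only when they receive Ps with -134.5 + 5.5·Ps = 566.75, i.e. Ps = 127.5.
s = Ps − Pb = 127.5 − 119.5 = 8.

Required subsidy s = £8 per unit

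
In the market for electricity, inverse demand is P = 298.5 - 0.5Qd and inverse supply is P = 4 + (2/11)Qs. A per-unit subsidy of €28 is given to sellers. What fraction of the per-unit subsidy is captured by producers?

Producer share = 4/15

Pre-subsidy: 298.5 - 0.5Q = 4 + (2/11)Q gives Q* = 6479/15 and P* = 1238/15.
With the subsidy, sellers receive Ps = Pb + 28 for each unit, where Pb is the price buyers pay.
On the curves, Pb = 298.5 - 0.5Q and Ps = 4 + (2/11)Q; the wedge Ps − Pb = 28 gives 4 + (2/11)Q − (298.5 - 0.5Q) = 28, so Q' = 473.
Then Pb = 298.5 − 0.5·473 = 62 and Ps = 4 + (2/11)·473 = 90.
Buyers' price falls by P* − Pb = 1238/15 − 62 = 308/15; sellers' price rises by Ps − P* = 90 − 1238/15 = 112/15.
So producers capture (112/15)/28 = 4/15 of each unit of subsidy.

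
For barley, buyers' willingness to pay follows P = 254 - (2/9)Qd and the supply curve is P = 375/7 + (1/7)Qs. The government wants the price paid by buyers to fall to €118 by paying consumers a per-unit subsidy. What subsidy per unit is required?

Required subsidy s = €23 per unit

At a buyer price of 118, quantity demanded is 1143 − 4.5·118 = 612.
Sellers supply 612 only when they receive Ps = 375/7 + (1/7)·612 = 141.
s = Ps − Pb = 141 − 118 = 23.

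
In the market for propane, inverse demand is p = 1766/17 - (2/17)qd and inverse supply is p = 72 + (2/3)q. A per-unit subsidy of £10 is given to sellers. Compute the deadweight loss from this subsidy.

Pre-subsidy: 1766/17 - (2/17)q = 72 + (2/3)q gives q* = 40.65 and p* = 99.1.
With the subsidy, sellers receive ps = pb + 10 for each unit, where pb is the price buyers pay.
On the curves, pb = 1766/17 - (2/17)q and ps = 72 + (2/3)q; the wedge ps − pb = 10 gives 72 + (2/3)q − (1766/17 - (2/17)q) = 10, so q' = 53.4.
Then pb = 1766/17 − (2/17)·53.4 = 97.6 and ps = 72 + (2/3)·53.4 = 107.6.
The subsidy expands output by 53.4 − 40.65 = 12.75 past the efficient level; on those units the gap between marginal cost and willingness to pay runs from 0 up to 10.
DWL = ½ × 10 × 12.75 = 63.75.

Deadweight loss = £63.75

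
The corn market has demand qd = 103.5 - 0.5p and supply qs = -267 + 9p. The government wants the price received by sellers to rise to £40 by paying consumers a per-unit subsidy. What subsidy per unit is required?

At a seller price of 40, quantity supplied is -267 + 9·40 = 93.
Buyers absorb 93 only when they pay pb with 103.5 − 0.5·pb = 93, i.e. pb = 21.
s = ps − pb = 40 − 21 = 19.

Required subsidy s = £19 per unit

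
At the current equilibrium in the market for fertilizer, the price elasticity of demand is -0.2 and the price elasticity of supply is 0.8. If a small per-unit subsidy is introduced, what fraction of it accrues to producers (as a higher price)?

Producer share = 0.2

For a small subsidy around the equilibrium, the benefit split depends on the relative slopes, which at a point are proportional to the elasticities.
Buyer share = εs/(εs + |εd|) = 0.8/(0.8 + 0.2) = 0.8; seller share = |εd|/(εs + |εd|) = 0.2.
So producers capture 0.2 of the subsidy.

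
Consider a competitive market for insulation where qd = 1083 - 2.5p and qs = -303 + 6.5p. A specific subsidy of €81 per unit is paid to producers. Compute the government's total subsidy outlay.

Pre-subsidy: 1083 - 2.5p = -303 + 6.5p gives p* = 154, q* = 698.
With the subsidy, sellers receive ps = pb + 81 for each unit, where pb is the price buyers pay.
Supply in terms of pb becomes qs = -303 + 6.5(pb + 81) = 223.5 + 6.5pb. Setting this equal to demand: 1083 - 2.5pb = 223.5 + 6.5pb, so pb = 95.5.
Sellers receive ps = 95.5 + 81 = 176.5; q' = 1083 − 2.5·95.5 = 844.25.
Government outlay = subsidy × quantity = 81 × 844.25 = 68384.25.

Government cost = €68384.25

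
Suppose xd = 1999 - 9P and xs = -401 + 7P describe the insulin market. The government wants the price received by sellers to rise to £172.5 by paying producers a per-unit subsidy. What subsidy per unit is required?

Required subsidy s = £40 per unit

At a seller price of 172.5, quantity supplied is -401 + 7·172.5 = 806.5.
Buyers absorb 806.5 only when they pay Pb with 1999 − 9·Pb = 806.5, i.e. Pb = 132.5.
s = Ps − Pb = 172.5 − 132.5 = 40.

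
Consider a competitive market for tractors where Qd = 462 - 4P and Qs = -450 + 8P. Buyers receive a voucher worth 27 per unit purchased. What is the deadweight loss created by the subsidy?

Deadweight loss = 972

Pre-subsidy: 462 - 4P = -450 + 8P gives P* = 76, Q* = 158.
With the rebate, buyers effectively pay Pb = Ps − 27, where Ps is the price sellers receive.
Demand in terms of Ps becomes Qd = 462 − 4(Ps − 27) = 570 - 4Ps. Setting this equal to supply: 570 - 4Ps = -450 + 8Ps, so Ps = 85.
Buyers pay Pb = 85 − 27 = 58; Q' = -450 + 8·85 = 230.
The subsidy expands output by 230 − 158 = 72 past the efficient level; on those units the gap between marginal cost and willingness to pay runs from 0 up to 27.
DWL = ½ × 27 × 72 = 972.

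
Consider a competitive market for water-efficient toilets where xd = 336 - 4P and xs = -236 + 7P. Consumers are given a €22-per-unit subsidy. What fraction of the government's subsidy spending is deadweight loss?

Pre-subsidy: 336 - 4P = -236 + 7P gives P* = 52, x* = 128.
With the rebate, buyers effectively pay Pb = Ps − 22, where Ps is the price sellers receive.
Demand in terms of Ps becomes xd = 336 − 4(Ps − 22) = 424 - 4Ps. Setting this equal to supply: 424 - 4Ps = -236 + 7Ps, so Ps = 60.
Buyers pay Pb = 60 − 22 = 38; x' = -236 + 7·60 = 184.
ΔCS = ½(128 + 184)(52 − 38) = 2184; ΔPS = ½(128 + 184)(60 − 52) = 1248.
Government spending = 22 × 184 = 4048.
DWL = ½ × 22 × (184 − 128) = 616; fraction = 616 / 4048 = 7/46.

DWL / government spending = 7/46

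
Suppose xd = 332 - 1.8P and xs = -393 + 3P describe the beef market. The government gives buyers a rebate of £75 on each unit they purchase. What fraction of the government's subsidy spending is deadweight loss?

DWL / government spending = 675/2312

Pre-subsidy: 332 - 1.8P = -393 + 3P gives P* = 3625/24, x* = 60.125.
With the rebate, buyers effectively pay Pb = Ps − 75, where Ps is the price sellers receive.
Demand in terms of Ps becomes xd = 332 − 1.8(Ps − 75) = 467 - 1.8Ps. Setting this equal to supply: 467 - 1.8Ps = -393 + 3Ps, so Ps = 1075/6.
Buyers pay Pb = 1075/6 − 75 = 625/6; x' = -393 + 3·(1075/6) = 144.5.
ΔCS = ½(60.125 + 144.5)(3625/24 − 625/6) = 4795.8984375; ΔPS = ½(60.125 + 144.5)(1075/6 − 3625/24) = 2877.5390625.
Government spending = 75 × 144.5 = 10837.5.
DWL = ½ × 75 × (144.5 − 60.125) = 3164.0625; fraction = 3164.0625 / 10837.5 = 675/2312.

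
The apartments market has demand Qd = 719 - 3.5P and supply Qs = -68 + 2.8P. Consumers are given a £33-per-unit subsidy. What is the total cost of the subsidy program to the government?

Pre-subsidy: 719 - 3.5P = -68 + 2.8P gives P* = 7870/63, Q* = 2536/9.
With the rebate, buyers effectively pay Pb = Ps − 33, where Ps is the price sellers receive.
Demand in terms of Ps becomes Qd = 719 − 3.5(Ps − 33) = 834.5 - 3.5Ps. Setting this equal to supply: 834.5 - 3.5Ps = -68 + 2.8Ps, so Ps = 9025/63.
Buyers pay Pb = 9025/63 − 33 = 6946/63; Q' = -68 + 2.8·(9025/63) = 2998/9.
Government outlay = subsidy × quantity = 33 × 2998/9 = 32978/3.

Government cost = 32978/3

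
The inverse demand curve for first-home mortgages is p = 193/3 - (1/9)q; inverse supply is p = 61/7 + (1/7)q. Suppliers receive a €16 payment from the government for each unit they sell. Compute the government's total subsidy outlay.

Pre-subsidy: 193/3 - (1/9)q = 61/7 + (1/7)q gives q* = 219 and p* = 40.
With the subsidy, sellers receive ps = pb + 16 for each unit, where pb is the price buyers pay.
On the curves, pb = 193/3 - (1/9)q and ps = 61/7 + (1/7)q; the wedge ps − pb = 16 gives 61/7 + (1/7)q − (193/3 - (1/9)q) = 16, so q' = 282.
Then pb = 193/3 − (1/9)·282 = 33 and ps = 61/7 + (1/7)·282 = 49.
Government outlay = subsidy × quantity = 16 × 282 = 4512.

Government cost = €4512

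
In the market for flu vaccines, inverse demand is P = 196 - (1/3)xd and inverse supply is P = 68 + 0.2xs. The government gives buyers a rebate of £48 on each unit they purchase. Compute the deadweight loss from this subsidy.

Pre-subsidy: 196 - (1/3)x = 68 + 0.2x gives x* = 240 and P* = 116.
With the rebate, buyers effectively pay Pb = Ps − 48, where Ps is the price sellers receive.
On the curves, Pb = 196 - (1/3)x and Ps = 68 + 0.2x; the wedge Ps − Pb = 48 gives 68 + 0.2x − (196 - (1/3)x) = 48, so x' = 330.
Then Pb = 196 − (1/3)·330 = 86 and Ps = 68 + 0.2·330 = 134.
The subsidy expands output by 330 − 240 = 90 past the efficient level; on those units the gap between marginal cost and willingness to pay runs from 0 up to 48.
DWL = ½ × 48 × 90 = 2160.

Deadweight loss = £2160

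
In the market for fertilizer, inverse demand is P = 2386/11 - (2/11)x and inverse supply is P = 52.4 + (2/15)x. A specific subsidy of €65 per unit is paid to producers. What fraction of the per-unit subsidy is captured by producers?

Producer share = 11/26

Pre-subsidy: 2386/11 - (2/11)x = 52.4 + (2/15)x gives x* = 522 and P* = 122.
With the subsidy, sellers receive Ps = Pb + 65 for each unit, where Pb is the price buyers pay.
On the curves, Pb = 2386/11 - (2/11)x and Ps = 52.4 + (2/15)x; the wedge Ps − Pb = 65 gives 52.4 + (2/15)x − (2386/11 - (2/11)x) = 65, so x' = 728.25.
Then Pb = 2386/11 − (2/11)·728.25 = 84.5 and Ps = 52.4 + (2/15)·728.25 = 149.5.
Buyers' price falls by P* − Pb = 122 − 84.5 = 37.5; sellers' price rises by Ps − P* = 149.5 − 122 = 27.5.
So producers capture 27.5/65 = 11/26 of each unit of subsidy.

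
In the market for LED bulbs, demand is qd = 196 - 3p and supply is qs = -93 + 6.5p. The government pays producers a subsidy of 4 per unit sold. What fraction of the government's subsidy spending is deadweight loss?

DWL / government spending = 39/1073

Pre-subsidy: 196 - 3p = -93 + 6.5p gives p* = 578/19, q* = 1990/19.
With the subsidy, sellers receive ps = pb + 4 for each unit, where pb is the price buyers pay.
Supply in terms of pb becomes qs = -93 + 6.5(pb + 4) = -67 + 6.5pb. Setting this equal to demand: 196 - 3pb = -67 + 6.5pb, so pb = 526/19.
Sellers receive ps = 526/19 + 4 = 602/19; q' = 196 − 3·(526/19) = 2146/19.
ΔCS = ½(1990/19 + 2146/19)(578/19 − 526/19) = 107536/361; ΔPS = ½(1990/19 + 2146/19)(602/19 − 578/19) = 49632/361.
Government spending = 4 × 2146/19 = 8584/19.
DWL = ½ × 4 × (2146/19 − 1990/19) = 312/19; fraction = (312/19) / (8584/19) = 39/1073.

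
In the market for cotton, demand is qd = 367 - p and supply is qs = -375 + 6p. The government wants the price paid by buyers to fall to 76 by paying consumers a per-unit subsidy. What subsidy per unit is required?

Required subsidy s = 35 per unit

At a buyer price of 76, quantity demanded is 367 − 1·76 = 291.
Sellers supply 291 only when they receive ps with -375 + 6·ps = 291, i.e. ps = 111.
s = ps − pb = 111 − 76 = 35.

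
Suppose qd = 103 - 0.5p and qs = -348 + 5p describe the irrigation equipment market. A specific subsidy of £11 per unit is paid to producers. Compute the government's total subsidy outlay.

Pre-subsidy: 103 - 0.5p = -348 + 5p gives p* = 82, q* = 62.
With the subsidy, sellers receive ps = pb + 11 for each unit, where pb is the price buyers pay.
Supply in terms of pb becomes qs = -348 + 5(pb + 11) = -293 + 5pb. Setting this equal to demand: 103 - 0.5pb = -293 + 5pb, so pb = 72.
Sellers receive ps = 72 + 11 = 83; q' = 103 − 0.5·72 = 67.
Government outlay = subsidy × quantity = 11 × 67 = 737.

Government cost = £737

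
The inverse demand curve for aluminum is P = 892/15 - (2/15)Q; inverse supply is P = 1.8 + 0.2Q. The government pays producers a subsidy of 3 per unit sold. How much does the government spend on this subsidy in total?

Government cost = 546

Pre-subsidy: 892/15 - (2/15)Q = 1.8 + 0.2Q gives Q* = 173 and P* = 36.4.
With the subsidy, sellers receive Ps = Pb + 3 for each unit, where Pb is the price buyers pay.
On the curves, Pb = 892/15 - (2/15)Q and Ps = 1.8 + 0.2Q; the wedge Ps − Pb = 3 gives 1.8 + 0.2Q − (892/15 - (2/15)Q) = 3, so Q' = 182.
Then Pb = 892/15 − (2/15)·182 = 35.2 and Ps = 1.8 + 0.2·182 = 38.2.
Government outlay = subsidy × quantity = 3 × 182 = 546.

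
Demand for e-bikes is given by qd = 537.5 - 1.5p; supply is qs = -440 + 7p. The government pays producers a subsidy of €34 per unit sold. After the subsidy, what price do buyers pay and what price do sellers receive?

Pre-subsidy: 537.5 - 1.5p = -440 + 7p gives p* = 115, q* = 365.
With the subsidy, sellers receive ps = pb + 34 for each unit, where pb is the price buyers pay.
Supply in terms of pb becomes qs = -440 + 7(pb + 34) = -202 + 7pb. Setting this equal to demand: 537.5 - 1.5pb = -202 + 7pb, so pb = 87.
Sellers receive ps = 87 + 34 = 121; q' = 537.5 − 1.5·87 = 407.

Buyers pay €87; sellers receive €121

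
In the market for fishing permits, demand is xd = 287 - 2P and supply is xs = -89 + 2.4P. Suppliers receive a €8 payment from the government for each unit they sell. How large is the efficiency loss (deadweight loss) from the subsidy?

Pre-subsidy: 287 - 2P = -89 + 2.4P gives P* = 940/11, x* = 1277/11.
With the subsidy, sellers receive Ps = Pb + 8 for each unit, where Pb is the price buyers pay.
Supply in terms of Pb becomes xs = -89 + 2.4(Pb + 8) = -69.8 + 2.4Pb. Setting this equal to demand: 287 - 2Pb = -69.8 + 2.4Pb, so Pb = 892/11.
Sellers receive Ps = 892/11 + 8 = 980/11; x' = 287 − 2·(892/11) = 1373/11.
The subsidy expands output by 1373/11 − 1277/11 = 96/11 past the efficient level; on those units the gap between marginal cost and willingness to pay runs from 0 up to 8.
DWL = ½ × 8 × 96/11 = 384/11.

Deadweight loss = 384/11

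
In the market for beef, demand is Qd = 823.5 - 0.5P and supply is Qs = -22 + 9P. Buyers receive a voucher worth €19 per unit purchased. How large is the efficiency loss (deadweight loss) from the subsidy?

Pre-subsidy: 823.5 - 0.5P = -22 + 9P gives P* = 89, Q* = 779.
With the rebate, buyers effectively pay Pb = Ps − 19, where Ps is the price sellers receive.
Demand in terms of Ps becomes Qd = 823.5 − 0.5(Ps − 19) = 833 - 0.5Ps. Setting this equal to supply: 833 - 0.5Ps = -22 + 9Ps, so Ps = 90.
Buyers pay Pb = 90 − 19 = 71; Q' = -22 + 9·90 = 788.
The subsidy expands output by 788 − 779 = 9 past the efficient level; on those units the gap between marginal cost and willingness to pay runs from 0 up to 19.
DWL = ½ × 19 × 9 = 85.5.

Deadweight loss = €85.5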